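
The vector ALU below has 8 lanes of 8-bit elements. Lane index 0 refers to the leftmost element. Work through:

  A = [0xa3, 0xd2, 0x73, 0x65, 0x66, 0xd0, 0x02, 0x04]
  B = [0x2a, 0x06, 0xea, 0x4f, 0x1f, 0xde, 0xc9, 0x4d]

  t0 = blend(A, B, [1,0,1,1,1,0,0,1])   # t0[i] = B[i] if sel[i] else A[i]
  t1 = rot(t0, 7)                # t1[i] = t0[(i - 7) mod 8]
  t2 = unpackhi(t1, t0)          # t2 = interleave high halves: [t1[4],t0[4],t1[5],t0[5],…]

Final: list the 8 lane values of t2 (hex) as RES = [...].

RES = [ 0xd0  0x1f  0x02  0xd0  0x4d  0x02  0x2a  0x4d ]

  t0: 2a d2 ea 4f 1f d0 02 4d
  t1: d2 ea 4f 1f d0 02 4d 2a
  t2: d0 1f 02 d0 4d 02 2a 4d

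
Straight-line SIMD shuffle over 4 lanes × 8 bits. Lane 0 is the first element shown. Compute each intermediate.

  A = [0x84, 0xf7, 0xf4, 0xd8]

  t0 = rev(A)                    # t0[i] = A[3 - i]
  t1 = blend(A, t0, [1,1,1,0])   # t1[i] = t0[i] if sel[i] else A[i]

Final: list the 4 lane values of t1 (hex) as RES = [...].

RES = [0xd8, 0xf4, 0xf7, 0xd8]

  t0: d8 f4 f7 84
  t1: d8 f4 f7 d8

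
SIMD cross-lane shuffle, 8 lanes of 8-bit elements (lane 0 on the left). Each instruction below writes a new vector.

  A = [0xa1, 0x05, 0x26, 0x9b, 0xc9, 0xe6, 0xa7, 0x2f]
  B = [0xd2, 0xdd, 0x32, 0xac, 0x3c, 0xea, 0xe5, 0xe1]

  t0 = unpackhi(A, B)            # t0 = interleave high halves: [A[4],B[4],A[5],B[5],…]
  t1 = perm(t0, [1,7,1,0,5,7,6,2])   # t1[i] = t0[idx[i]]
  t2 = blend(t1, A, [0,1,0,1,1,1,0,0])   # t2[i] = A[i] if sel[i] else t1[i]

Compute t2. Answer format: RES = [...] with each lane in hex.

  t0: c9 3c e6 ea a7 e5 2f e1
  t1: 3c e1 3c c9 e5 e1 2f e6
  t2: 3c 05 3c 9b c9 e6 2f e6

RES = [0x3c, 0x05, 0x3c, 0x9b, 0xc9, 0xe6, 0x2f, 0xe6]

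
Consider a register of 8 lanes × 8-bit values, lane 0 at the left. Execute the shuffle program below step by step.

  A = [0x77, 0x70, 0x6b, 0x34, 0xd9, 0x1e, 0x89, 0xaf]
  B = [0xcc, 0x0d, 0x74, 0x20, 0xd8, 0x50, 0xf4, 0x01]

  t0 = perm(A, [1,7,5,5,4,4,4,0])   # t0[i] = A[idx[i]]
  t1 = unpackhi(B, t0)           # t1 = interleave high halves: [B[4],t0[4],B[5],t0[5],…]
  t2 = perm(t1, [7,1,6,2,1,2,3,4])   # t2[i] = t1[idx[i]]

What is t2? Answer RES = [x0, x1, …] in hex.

t0 = [0x70, 0xaf, 0x1e, 0x1e, 0xd9, 0xd9, 0xd9, 0x77]
t1 = [0xd8, 0xd9, 0x50, 0xd9, 0xf4, 0xd9, 0x01, 0x77]
t2 = [0x77, 0xd9, 0x01, 0x50, 0xd9, 0x50, 0xd9, 0xf4]

RES = [0x77, 0xd9, 0x01, 0x50, 0xd9, 0x50, 0xd9, 0xf4]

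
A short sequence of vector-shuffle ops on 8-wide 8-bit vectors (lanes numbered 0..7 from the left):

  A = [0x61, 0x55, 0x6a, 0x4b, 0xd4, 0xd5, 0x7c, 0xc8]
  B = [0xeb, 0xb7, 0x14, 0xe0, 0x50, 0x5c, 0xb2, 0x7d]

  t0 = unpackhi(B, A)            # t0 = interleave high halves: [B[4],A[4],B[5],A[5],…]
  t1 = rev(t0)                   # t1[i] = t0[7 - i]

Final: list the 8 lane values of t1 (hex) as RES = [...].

→ t0 |50|d4|5c|d5|b2|7c|7d|c8|
→ t1 |c8|7d|7c|b2|d5|5c|d4|50|

RES = [0xc8, 0x7d, 0x7c, 0xb2, 0xd5, 0x5c, 0xd4, 0x50]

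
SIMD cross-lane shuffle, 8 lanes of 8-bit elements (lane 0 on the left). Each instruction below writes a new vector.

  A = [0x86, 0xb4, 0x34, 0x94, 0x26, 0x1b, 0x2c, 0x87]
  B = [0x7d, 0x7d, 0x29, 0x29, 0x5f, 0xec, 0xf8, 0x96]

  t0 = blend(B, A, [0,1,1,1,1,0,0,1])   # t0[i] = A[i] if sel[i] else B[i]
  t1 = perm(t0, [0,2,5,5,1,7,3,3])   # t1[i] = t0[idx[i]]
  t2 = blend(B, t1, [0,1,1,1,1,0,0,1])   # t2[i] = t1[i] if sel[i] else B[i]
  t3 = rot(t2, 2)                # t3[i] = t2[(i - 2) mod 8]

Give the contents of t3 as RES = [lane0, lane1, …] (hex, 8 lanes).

RES = [ 0xf8  0x94  0x7d  0x34  0xec  0xec  0xb4  0xec ]

  t0: 7d b4 34 94 26 ec f8 87
  t1: 7d 34 ec ec b4 87 94 94
  t2: 7d 34 ec ec b4 ec f8 94
  t3: f8 94 7d 34 ec ec b4 ec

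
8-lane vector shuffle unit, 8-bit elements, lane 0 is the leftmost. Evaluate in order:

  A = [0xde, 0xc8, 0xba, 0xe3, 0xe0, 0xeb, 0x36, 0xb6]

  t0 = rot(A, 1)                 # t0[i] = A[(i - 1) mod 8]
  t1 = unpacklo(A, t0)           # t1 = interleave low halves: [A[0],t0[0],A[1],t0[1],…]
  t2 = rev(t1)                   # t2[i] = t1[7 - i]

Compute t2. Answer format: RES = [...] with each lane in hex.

RES = [ 0xba  0xe3  0xc8  0xba  0xde  0xc8  0xb6  0xde ]

→ t0 |b6|de|c8|ba|e3|e0|eb|36|
→ t1 |de|b6|c8|de|ba|c8|e3|ba|
→ t2 |ba|e3|c8|ba|de|c8|b6|de|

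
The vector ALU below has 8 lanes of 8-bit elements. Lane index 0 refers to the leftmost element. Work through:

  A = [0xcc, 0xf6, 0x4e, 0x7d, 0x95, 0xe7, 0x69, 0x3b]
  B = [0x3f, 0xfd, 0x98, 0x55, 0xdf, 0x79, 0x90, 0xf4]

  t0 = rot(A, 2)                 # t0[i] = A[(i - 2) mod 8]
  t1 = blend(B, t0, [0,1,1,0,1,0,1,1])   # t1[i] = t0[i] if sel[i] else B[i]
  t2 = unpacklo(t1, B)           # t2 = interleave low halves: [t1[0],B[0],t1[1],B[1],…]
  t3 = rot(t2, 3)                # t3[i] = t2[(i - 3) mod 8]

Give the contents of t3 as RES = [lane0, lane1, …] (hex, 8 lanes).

→ t0 |69|3b|cc|f6|4e|7d|95|e7|
→ t1 |3f|3b|cc|55|4e|79|95|e7|
→ t2 |3f|3f|3b|fd|cc|98|55|55|
→ t3 |98|55|55|3f|3f|3b|fd|cc|

RES = [0x98, 0x55, 0x55, 0x3f, 0x3f, 0x3b, 0xfd, 0xcc]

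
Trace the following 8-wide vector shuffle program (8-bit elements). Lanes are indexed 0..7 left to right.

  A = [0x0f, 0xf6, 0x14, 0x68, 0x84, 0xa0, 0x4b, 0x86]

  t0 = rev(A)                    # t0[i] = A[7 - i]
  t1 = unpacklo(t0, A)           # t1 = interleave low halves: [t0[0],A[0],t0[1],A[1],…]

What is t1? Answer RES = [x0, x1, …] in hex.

RES = [ 0x86  0x0f  0x4b  0xf6  0xa0  0x14  0x84  0x68 ]

  t0: 86 4b a0 84 68 14 f6 0f
  t1: 86 0f 4b f6 a0 14 84 68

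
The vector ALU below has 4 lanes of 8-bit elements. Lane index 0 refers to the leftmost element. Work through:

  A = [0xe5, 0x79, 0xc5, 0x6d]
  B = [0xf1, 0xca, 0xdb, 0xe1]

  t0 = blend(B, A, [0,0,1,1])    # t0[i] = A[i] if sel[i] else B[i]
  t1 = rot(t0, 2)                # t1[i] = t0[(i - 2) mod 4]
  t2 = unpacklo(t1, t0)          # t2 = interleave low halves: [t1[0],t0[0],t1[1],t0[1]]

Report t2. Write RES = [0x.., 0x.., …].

RES = [ 0xc5  0xf1  0x6d  0xca ]

t0 = [0xf1, 0xca, 0xc5, 0x6d]
t1 = [0xc5, 0x6d, 0xf1, 0xca]
t2 = [0xc5, 0xf1, 0x6d, 0xca]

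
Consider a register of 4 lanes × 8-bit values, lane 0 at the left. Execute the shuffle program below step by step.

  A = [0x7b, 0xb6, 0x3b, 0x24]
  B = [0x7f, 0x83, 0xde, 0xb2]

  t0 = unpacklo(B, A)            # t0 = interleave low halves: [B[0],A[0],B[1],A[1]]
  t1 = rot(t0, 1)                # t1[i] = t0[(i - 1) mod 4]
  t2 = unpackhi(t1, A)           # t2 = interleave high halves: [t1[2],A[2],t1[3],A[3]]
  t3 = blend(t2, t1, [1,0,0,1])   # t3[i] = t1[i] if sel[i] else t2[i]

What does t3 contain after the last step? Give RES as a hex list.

RES = [ 0xb6  0x3b  0x83  0x83 ]

t0 = [0x7f, 0x7b, 0x83, 0xb6]
t1 = [0xb6, 0x7f, 0x7b, 0x83]
t2 = [0x7b, 0x3b, 0x83, 0x24]
t3 = [0xb6, 0x3b, 0x83, 0x83]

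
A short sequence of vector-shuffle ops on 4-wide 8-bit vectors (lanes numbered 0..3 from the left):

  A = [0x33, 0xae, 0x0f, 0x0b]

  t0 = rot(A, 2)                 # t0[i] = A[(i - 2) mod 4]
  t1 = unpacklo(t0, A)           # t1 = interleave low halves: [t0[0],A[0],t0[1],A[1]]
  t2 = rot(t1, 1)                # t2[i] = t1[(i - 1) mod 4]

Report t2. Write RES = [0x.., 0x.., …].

  t0: 0f 0b 33 ae
  t1: 0f 33 0b ae
  t2: ae 0f 33 0b

RES = [ 0xae  0x0f  0x33  0x0b ]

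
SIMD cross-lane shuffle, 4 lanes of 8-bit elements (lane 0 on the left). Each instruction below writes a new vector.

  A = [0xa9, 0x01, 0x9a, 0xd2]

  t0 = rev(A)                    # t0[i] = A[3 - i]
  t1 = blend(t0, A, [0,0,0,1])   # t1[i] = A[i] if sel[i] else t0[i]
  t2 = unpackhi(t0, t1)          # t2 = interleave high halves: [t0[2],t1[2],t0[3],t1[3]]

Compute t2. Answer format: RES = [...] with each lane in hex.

→ t0 |d2|9a|01|a9|
→ t1 |d2|9a|01|d2|
→ t2 |01|01|a9|d2|

RES = [ 0x01  0x01  0xa9  0xd2 ]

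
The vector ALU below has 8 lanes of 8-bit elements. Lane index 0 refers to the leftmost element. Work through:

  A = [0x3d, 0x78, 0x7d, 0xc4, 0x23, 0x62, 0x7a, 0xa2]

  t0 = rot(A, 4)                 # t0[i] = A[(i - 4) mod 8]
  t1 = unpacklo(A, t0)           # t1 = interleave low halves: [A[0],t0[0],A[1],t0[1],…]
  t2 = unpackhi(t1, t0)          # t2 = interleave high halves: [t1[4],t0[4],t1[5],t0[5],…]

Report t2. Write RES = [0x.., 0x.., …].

RES = [ 0x7d  0x3d  0x7a  0x78  0xc4  0x7d  0xa2  0xc4 ]

  t0: 23 62 7a a2 3d 78 7d c4
  t1: 3d 23 78 62 7d 7a c4 a2
  t2: 7d 3d 7a 78 c4 7d a2 c4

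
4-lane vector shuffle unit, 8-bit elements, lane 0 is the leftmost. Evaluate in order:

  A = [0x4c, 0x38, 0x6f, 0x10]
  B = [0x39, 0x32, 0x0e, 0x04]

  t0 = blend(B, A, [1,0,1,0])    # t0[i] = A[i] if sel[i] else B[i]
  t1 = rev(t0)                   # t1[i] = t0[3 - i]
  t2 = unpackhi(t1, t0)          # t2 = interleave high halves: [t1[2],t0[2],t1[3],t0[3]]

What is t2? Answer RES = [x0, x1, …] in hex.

→ t0 |4c|32|6f|04|
→ t1 |04|6f|32|4c|
→ t2 |32|6f|4c|04|

RES = [0x32, 0x6f, 0x4c, 0x04]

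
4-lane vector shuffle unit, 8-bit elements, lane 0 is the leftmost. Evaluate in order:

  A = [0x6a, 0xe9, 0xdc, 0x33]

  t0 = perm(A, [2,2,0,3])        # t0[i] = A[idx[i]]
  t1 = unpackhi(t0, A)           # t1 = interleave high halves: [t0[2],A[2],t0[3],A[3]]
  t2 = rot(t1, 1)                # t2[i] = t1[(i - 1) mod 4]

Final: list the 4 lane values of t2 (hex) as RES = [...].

RES = [0x33, 0x6a, 0xdc, 0x33]

→ t0 |dc|dc|6a|33|
→ t1 |6a|dc|33|33|
→ t2 |33|6a|dc|33|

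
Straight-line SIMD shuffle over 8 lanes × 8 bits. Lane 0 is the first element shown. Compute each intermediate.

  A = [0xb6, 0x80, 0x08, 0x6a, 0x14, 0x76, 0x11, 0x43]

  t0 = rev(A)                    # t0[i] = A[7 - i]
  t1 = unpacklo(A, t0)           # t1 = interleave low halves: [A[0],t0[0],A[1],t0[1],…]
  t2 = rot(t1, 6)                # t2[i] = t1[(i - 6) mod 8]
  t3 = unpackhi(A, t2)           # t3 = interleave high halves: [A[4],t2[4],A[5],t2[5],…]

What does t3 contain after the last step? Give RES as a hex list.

t0 = [0x43, 0x11, 0x76, 0x14, 0x6a, 0x08, 0x80, 0xb6]
t1 = [0xb6, 0x43, 0x80, 0x11, 0x08, 0x76, 0x6a, 0x14]
t2 = [0x80, 0x11, 0x08, 0x76, 0x6a, 0x14, 0xb6, 0x43]
t3 = [0x14, 0x6a, 0x76, 0x14, 0x11, 0xb6, 0x43, 0x43]

RES = [0x14, 0x6a, 0x76, 0x14, 0x11, 0xb6, 0x43, 0x43]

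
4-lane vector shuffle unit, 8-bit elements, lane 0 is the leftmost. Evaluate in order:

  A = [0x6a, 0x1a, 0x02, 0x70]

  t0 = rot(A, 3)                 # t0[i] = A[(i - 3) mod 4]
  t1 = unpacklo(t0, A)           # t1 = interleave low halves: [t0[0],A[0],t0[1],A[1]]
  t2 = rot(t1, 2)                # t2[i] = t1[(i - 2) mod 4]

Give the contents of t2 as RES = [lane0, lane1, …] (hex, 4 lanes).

t0 = [0x1a, 0x02, 0x70, 0x6a]
t1 = [0x1a, 0x6a, 0x02, 0x1a]
t2 = [0x02, 0x1a, 0x1a, 0x6a]

RES = [0x02, 0x1a, 0x1a, 0x6a]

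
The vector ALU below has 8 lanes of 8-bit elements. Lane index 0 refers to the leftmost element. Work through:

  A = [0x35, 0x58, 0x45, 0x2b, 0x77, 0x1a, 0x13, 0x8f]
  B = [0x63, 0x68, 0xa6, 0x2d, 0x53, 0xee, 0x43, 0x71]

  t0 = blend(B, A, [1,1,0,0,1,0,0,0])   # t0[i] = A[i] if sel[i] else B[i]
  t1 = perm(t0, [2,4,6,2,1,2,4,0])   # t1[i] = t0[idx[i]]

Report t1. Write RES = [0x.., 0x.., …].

→ t0 |35|58|a6|2d|77|ee|43|71|
→ t1 |a6|77|43|a6|58|a6|77|35|

RES = [0xa6, 0x77, 0x43, 0xa6, 0x58, 0xa6, 0x77, 0x35]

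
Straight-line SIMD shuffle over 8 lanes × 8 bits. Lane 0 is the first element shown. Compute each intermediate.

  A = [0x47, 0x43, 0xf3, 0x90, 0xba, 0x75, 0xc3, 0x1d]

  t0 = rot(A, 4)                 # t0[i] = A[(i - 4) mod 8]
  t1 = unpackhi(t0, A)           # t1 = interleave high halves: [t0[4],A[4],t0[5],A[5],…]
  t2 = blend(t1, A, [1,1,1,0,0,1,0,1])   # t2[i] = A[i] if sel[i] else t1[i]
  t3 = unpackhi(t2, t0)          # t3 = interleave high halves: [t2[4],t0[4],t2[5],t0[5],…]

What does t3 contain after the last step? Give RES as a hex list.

  t0: ba 75 c3 1d 47 43 f3 90
  t1: 47 ba 43 75 f3 c3 90 1d
  t2: 47 43 f3 75 f3 75 90 1d
  t3: f3 47 75 43 90 f3 1d 90

RES = [ 0xf3  0x47  0x75  0x43  0x90  0xf3  0x1d  0x90 ]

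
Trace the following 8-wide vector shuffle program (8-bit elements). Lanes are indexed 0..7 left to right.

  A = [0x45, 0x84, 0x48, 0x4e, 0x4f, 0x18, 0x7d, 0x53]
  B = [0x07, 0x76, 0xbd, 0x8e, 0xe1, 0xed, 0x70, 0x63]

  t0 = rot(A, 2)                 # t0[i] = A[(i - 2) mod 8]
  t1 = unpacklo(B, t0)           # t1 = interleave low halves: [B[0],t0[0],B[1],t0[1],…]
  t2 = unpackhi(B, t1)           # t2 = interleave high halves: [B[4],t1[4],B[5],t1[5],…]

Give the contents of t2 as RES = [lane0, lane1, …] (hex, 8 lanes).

RES = [ 0xe1  0xbd  0xed  0x45  0x70  0x8e  0x63  0x84 ]

  t0: 7d 53 45 84 48 4e 4f 18
  t1: 07 7d 76 53 bd 45 8e 84
  t2: e1 bd ed 45 70 8e 63 84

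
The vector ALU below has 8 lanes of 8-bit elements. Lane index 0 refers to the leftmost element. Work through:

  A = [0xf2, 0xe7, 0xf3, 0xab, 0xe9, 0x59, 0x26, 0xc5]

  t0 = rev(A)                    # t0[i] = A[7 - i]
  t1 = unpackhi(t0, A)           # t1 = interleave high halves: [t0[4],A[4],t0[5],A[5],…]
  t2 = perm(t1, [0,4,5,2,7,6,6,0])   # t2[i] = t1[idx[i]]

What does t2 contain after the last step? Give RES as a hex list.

RES = [0xab, 0xe7, 0x26, 0xf3, 0xc5, 0xf2, 0xf2, 0xab]

→ t0 |c5|26|59|e9|ab|f3|e7|f2|
→ t1 |ab|e9|f3|59|e7|26|f2|c5|
→ t2 |ab|e7|26|f3|c5|f2|f2|ab|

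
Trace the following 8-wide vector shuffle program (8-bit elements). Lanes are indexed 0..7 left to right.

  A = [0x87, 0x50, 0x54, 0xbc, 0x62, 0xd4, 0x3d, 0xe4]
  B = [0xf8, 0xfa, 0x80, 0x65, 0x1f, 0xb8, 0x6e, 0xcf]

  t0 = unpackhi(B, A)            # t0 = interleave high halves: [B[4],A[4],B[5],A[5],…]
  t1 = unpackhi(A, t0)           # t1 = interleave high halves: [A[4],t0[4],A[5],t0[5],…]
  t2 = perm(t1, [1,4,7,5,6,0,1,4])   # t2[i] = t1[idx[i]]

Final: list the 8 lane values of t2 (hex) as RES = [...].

RES = [0x6e, 0x3d, 0xe4, 0xcf, 0xe4, 0x62, 0x6e, 0x3d]

  t0: 1f 62 b8 d4 6e 3d cf e4
  t1: 62 6e d4 3d 3d cf e4 e4
  t2: 6e 3d e4 cf e4 62 6e 3d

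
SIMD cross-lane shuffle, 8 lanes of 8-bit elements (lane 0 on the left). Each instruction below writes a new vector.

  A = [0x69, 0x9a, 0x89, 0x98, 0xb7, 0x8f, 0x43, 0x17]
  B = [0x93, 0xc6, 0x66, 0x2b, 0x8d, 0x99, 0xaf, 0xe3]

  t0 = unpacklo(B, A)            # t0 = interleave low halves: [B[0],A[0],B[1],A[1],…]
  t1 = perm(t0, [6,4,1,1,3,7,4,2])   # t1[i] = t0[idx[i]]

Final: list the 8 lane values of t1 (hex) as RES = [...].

  t0: 93 69 c6 9a 66 89 2b 98
  t1: 2b 66 69 69 9a 98 66 c6

RES = [0x2b, 0x66, 0x69, 0x69, 0x9a, 0x98, 0x66, 0xc6]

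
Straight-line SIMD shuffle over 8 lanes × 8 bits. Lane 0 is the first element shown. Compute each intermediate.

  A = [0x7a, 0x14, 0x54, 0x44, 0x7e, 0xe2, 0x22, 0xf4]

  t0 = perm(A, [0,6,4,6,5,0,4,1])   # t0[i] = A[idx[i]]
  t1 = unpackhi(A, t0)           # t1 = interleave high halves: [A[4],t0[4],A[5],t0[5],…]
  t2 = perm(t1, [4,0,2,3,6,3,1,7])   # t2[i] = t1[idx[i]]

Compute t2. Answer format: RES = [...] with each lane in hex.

RES = [ 0x22  0x7e  0xe2  0x7a  0xf4  0x7a  0xe2  0x14 ]

t0 = [0x7a, 0x22, 0x7e, 0x22, 0xe2, 0x7a, 0x7e, 0x14]
t1 = [0x7e, 0xe2, 0xe2, 0x7a, 0x22, 0x7e, 0xf4, 0x14]
t2 = [0x22, 0x7e, 0xe2, 0x7a, 0xf4, 0x7a, 0xe2, 0x14]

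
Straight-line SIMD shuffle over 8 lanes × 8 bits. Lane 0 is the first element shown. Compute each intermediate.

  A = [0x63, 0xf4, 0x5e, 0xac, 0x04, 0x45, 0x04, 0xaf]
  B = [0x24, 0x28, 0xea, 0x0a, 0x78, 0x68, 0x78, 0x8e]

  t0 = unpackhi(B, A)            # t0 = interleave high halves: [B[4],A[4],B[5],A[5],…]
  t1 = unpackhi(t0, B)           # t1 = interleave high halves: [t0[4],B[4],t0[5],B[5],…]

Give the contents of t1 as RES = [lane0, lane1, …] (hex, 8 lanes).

t0 = [0x78, 0x04, 0x68, 0x45, 0x78, 0x04, 0x8e, 0xaf]
t1 = [0x78, 0x78, 0x04, 0x68, 0x8e, 0x78, 0xaf, 0x8e]

RES = [0x78, 0x78, 0x04, 0x68, 0x8e, 0x78, 0xaf, 0x8e]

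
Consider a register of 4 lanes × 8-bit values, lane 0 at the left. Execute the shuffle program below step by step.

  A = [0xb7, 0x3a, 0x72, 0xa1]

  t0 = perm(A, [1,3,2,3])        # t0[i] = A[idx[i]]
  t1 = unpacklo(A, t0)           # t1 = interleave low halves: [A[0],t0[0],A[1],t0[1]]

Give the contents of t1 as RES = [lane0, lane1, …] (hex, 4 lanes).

  t0: 3a a1 72 a1
  t1: b7 3a 3a a1

RES = [ 0xb7  0x3a  0x3a  0xa1 ]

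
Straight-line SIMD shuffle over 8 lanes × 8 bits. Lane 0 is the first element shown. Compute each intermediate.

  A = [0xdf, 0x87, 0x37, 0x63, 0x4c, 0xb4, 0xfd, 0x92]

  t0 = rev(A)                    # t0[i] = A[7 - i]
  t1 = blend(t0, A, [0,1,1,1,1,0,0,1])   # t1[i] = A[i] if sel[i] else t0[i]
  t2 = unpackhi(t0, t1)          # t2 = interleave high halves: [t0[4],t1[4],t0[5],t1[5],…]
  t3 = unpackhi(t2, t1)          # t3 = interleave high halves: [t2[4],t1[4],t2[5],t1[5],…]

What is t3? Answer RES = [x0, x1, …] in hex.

RES = [0x87, 0x4c, 0x87, 0x37, 0xdf, 0x87, 0x92, 0x92]

t0 = [0x92, 0xfd, 0xb4, 0x4c, 0x63, 0x37, 0x87, 0xdf]
t1 = [0x92, 0x87, 0x37, 0x63, 0x4c, 0x37, 0x87, 0x92]
t2 = [0x63, 0x4c, 0x37, 0x37, 0x87, 0x87, 0xdf, 0x92]
t3 = [0x87, 0x4c, 0x87, 0x37, 0xdf, 0x87, 0x92, 0x92]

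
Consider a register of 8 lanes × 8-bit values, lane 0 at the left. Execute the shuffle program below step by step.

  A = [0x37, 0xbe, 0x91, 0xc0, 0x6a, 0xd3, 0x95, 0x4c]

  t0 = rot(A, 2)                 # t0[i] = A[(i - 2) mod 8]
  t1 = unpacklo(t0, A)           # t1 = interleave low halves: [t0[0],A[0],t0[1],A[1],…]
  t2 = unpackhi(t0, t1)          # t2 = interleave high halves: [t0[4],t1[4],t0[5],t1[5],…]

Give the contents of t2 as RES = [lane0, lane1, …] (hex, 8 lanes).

  t0: 95 4c 37 be 91 c0 6a d3
  t1: 95 37 4c be 37 91 be c0
  t2: 91 37 c0 91 6a be d3 c0

RES = [0x91, 0x37, 0xc0, 0x91, 0x6a, 0xbe, 0xd3, 0xc0]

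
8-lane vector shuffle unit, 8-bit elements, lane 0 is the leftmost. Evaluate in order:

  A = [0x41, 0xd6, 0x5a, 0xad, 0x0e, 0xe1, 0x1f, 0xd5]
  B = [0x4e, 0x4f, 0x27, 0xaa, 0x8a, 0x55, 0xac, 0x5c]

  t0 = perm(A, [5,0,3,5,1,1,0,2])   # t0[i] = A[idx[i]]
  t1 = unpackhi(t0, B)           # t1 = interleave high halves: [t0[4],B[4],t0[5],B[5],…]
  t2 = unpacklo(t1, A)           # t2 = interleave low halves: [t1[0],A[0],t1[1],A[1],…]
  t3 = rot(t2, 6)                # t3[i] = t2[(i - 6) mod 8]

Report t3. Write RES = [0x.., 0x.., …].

  t0: e1 41 ad e1 d6 d6 41 5a
  t1: d6 8a d6 55 41 ac 5a 5c
  t2: d6 41 8a d6 d6 5a 55 ad
  t3: 8a d6 d6 5a 55 ad d6 41

RES = [ 0x8a  0xd6  0xd6  0x5a  0x55  0xad  0xd6  0x41 ]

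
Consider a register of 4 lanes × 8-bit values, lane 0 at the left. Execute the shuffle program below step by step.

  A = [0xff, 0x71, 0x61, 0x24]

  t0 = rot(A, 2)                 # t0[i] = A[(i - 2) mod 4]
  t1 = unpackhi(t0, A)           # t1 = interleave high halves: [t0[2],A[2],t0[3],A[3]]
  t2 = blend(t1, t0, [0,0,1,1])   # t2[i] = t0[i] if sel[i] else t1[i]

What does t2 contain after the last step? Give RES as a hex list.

t0 = [0x61, 0x24, 0xff, 0x71]
t1 = [0xff, 0x61, 0x71, 0x24]
t2 = [0xff, 0x61, 0xff, 0x71]

RES = [ 0xff  0x61  0xff  0x71 ]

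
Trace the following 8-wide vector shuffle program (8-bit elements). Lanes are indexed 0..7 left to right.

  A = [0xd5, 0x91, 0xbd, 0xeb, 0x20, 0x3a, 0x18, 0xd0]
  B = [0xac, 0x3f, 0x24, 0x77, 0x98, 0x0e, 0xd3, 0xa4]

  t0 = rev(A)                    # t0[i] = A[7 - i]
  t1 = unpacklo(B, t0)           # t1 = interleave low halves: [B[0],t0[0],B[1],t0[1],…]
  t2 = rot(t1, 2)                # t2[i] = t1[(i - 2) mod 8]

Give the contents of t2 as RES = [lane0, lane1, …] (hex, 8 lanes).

t0 = [0xd0, 0x18, 0x3a, 0x20, 0xeb, 0xbd, 0x91, 0xd5]
t1 = [0xac, 0xd0, 0x3f, 0x18, 0x24, 0x3a, 0x77, 0x20]
t2 = [0x77, 0x20, 0xac, 0xd0, 0x3f, 0x18, 0x24, 0x3a]

RES = [ 0x77  0x20  0xac  0xd0  0x3f  0x18  0x24  0x3a ]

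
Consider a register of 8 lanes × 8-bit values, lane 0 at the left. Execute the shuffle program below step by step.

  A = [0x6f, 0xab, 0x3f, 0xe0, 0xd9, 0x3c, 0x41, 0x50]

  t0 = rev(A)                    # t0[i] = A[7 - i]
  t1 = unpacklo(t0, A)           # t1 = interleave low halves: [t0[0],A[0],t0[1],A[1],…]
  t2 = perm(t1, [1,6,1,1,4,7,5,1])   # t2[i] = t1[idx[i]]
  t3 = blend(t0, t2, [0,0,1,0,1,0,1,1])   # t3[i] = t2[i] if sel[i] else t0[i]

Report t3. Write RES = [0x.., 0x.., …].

RES = [ 0x50  0x41  0x6f  0xd9  0x3c  0x3f  0x3f  0x6f ]

→ t0 |50|41|3c|d9|e0|3f|ab|6f|
→ t1 |50|6f|41|ab|3c|3f|d9|e0|
→ t2 |6f|d9|6f|6f|3c|e0|3f|6f|
→ t3 |50|41|6f|d9|3c|3f|3f|6f|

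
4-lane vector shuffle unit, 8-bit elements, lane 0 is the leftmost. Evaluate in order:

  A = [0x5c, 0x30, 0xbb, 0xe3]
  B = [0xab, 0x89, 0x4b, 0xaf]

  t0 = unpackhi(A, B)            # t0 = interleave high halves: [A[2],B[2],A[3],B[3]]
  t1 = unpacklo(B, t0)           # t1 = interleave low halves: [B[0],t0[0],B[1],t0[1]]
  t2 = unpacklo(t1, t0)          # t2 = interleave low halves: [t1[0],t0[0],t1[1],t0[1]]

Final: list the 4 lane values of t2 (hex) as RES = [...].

t0 = [0xbb, 0x4b, 0xe3, 0xaf]
t1 = [0xab, 0xbb, 0x89, 0x4b]
t2 = [0xab, 0xbb, 0xbb, 0x4b]

RES = [ 0xab  0xbb  0xbb  0x4b ]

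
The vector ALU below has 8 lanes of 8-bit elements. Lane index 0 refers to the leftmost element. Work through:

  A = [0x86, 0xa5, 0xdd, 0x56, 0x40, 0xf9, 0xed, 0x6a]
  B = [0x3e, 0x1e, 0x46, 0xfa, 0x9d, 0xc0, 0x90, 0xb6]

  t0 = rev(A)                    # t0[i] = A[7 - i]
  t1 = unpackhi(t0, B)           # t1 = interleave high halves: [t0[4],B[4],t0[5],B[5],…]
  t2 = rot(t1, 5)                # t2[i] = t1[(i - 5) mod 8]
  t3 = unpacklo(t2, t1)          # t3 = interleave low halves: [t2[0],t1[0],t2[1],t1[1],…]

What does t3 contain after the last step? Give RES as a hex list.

RES = [ 0xc0  0x56  0xa5  0x9d  0x90  0xdd  0x86  0xc0 ]

  t0: 6a ed f9 40 56 dd a5 86
  t1: 56 9d dd c0 a5 90 86 b6
  t2: c0 a5 90 86 b6 56 9d dd
  t3: c0 56 a5 9d 90 dd 86 c0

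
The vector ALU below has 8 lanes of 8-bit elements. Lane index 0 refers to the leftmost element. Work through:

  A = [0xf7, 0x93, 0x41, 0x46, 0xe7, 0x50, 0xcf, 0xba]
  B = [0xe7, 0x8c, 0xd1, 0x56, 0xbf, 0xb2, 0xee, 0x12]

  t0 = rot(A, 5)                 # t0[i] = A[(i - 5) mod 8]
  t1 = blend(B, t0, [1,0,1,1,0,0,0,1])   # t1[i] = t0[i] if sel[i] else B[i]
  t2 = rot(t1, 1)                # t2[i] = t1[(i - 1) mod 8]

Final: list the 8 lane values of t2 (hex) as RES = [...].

RES = [ 0x41  0x46  0x8c  0x50  0xcf  0xbf  0xb2  0xee ]

  t0: 46 e7 50 cf ba f7 93 41
  t1: 46 8c 50 cf bf b2 ee 41
  t2: 41 46 8c 50 cf bf b2 ee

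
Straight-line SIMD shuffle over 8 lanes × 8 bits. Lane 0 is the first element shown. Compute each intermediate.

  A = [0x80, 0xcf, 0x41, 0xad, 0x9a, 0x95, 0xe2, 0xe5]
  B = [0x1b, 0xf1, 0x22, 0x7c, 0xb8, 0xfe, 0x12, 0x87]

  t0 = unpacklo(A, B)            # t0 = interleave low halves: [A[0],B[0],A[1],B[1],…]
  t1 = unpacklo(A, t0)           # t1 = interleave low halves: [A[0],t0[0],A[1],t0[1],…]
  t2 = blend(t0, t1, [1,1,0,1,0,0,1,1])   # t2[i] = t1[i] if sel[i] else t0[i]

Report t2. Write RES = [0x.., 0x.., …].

RES = [ 0x80  0x80  0xcf  0x1b  0x41  0x22  0xad  0xf1 ]

  t0: 80 1b cf f1 41 22 ad 7c
  t1: 80 80 cf 1b 41 cf ad f1
  t2: 80 80 cf 1b 41 22 ad f1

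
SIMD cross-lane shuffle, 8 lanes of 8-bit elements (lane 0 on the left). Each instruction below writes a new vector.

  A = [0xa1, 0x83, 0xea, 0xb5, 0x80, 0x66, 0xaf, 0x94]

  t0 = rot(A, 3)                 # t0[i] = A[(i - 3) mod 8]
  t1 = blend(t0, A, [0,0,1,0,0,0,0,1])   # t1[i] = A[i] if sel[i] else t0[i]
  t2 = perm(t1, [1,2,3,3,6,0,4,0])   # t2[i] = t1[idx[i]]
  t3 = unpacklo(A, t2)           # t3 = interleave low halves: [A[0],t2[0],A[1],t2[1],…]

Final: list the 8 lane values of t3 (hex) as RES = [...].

→ t0 |66|af|94|a1|83|ea|b5|80|
→ t1 |66|af|ea|a1|83|ea|b5|94|
→ t2 |af|ea|a1|a1|b5|66|83|66|
→ t3 |a1|af|83|ea|ea|a1|b5|a1|

RES = [ 0xa1  0xaf  0x83  0xea  0xea  0xa1  0xb5  0xa1 ]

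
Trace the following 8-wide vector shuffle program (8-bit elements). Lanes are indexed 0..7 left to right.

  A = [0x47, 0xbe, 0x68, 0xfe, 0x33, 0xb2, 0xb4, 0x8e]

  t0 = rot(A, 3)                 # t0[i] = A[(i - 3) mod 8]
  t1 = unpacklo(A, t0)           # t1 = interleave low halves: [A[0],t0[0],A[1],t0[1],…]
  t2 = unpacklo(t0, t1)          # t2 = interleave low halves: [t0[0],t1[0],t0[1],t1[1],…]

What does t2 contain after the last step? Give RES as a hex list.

  t0: b2 b4 8e 47 be 68 fe 33
  t1: 47 b2 be b4 68 8e fe 47
  t2: b2 47 b4 b2 8e be 47 b4

RES = [ 0xb2  0x47  0xb4  0xb2  0x8e  0xbe  0x47  0xb4 ]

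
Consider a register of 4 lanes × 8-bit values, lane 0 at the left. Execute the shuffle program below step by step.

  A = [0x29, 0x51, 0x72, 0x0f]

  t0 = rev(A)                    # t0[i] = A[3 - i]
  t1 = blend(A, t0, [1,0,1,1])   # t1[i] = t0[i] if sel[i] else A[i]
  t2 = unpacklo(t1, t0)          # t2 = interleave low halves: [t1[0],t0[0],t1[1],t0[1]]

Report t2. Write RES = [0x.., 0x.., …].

RES = [ 0x0f  0x0f  0x51  0x72 ]

t0 = [0x0f, 0x72, 0x51, 0x29]
t1 = [0x0f, 0x51, 0x51, 0x29]
t2 = [0x0f, 0x0f, 0x51, 0x72]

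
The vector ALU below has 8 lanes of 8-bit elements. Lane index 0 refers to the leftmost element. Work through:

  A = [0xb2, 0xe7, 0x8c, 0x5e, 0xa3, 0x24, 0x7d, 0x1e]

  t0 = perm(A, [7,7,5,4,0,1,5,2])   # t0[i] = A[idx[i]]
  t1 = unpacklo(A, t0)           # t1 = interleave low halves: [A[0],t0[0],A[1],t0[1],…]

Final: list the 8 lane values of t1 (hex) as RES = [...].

RES = [0xb2, 0x1e, 0xe7, 0x1e, 0x8c, 0x24, 0x5e, 0xa3]

t0 = [0x1e, 0x1e, 0x24, 0xa3, 0xb2, 0xe7, 0x24, 0x8c]
t1 = [0xb2, 0x1e, 0xe7, 0x1e, 0x8c, 0x24, 0x5e, 0xa3]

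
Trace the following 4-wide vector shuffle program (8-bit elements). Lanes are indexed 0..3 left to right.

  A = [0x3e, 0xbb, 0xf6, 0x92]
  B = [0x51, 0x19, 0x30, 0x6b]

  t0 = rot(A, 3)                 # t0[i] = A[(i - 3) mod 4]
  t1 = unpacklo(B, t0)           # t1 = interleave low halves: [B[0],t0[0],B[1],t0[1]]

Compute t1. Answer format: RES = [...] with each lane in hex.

  t0: bb f6 92 3e
  t1: 51 bb 19 f6

RES = [ 0x51  0xbb  0x19  0xf6 ]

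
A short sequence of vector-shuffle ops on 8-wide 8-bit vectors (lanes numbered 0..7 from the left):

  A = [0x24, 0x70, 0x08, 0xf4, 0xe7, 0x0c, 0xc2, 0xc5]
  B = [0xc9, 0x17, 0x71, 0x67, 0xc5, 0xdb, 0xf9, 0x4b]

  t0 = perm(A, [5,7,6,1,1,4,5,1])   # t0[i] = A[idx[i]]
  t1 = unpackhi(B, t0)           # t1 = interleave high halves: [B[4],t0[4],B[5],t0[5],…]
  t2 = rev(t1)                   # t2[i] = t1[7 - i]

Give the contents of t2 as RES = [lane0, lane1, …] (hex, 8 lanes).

→ t0 |0c|c5|c2|70|70|e7|0c|70|
→ t1 |c5|70|db|e7|f9|0c|4b|70|
→ t2 |70|4b|0c|f9|e7|db|70|c5|

RES = [0x70, 0x4b, 0x0c, 0xf9, 0xe7, 0xdb, 0x70, 0xc5]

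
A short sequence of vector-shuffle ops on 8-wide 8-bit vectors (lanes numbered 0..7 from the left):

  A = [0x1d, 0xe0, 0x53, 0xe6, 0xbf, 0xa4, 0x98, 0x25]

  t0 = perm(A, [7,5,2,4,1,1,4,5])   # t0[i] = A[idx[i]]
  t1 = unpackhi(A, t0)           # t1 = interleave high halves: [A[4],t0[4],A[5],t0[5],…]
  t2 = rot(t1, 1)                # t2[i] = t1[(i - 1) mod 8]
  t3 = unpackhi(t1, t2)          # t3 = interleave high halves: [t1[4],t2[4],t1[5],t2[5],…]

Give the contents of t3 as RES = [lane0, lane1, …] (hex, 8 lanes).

RES = [ 0x98  0xe0  0xbf  0x98  0x25  0xbf  0xa4  0x25 ]

→ t0 |25|a4|53|bf|e0|e0|bf|a4|
→ t1 |bf|e0|a4|e0|98|bf|25|a4|
→ t2 |a4|bf|e0|a4|e0|98|bf|25|
→ t3 |98|e0|bf|98|25|bf|a4|25|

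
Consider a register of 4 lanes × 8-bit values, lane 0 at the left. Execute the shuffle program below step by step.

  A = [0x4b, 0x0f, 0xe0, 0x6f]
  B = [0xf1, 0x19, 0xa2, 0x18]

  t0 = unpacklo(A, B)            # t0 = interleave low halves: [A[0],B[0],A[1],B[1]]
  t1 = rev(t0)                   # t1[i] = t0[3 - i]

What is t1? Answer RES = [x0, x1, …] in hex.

→ t0 |4b|f1|0f|19|
→ t1 |19|0f|f1|4b|

RES = [ 0x19  0x0f  0xf1  0x4b ]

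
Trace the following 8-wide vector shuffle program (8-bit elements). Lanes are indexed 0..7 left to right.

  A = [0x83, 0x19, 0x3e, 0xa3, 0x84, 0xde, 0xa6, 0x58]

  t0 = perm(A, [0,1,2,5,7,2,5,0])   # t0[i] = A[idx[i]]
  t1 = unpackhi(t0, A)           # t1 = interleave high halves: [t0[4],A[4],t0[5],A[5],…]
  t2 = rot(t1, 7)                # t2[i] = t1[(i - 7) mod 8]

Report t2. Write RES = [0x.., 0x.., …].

  t0: 83 19 3e de 58 3e de 83
  t1: 58 84 3e de de a6 83 58
  t2: 84 3e de de a6 83 58 58

RES = [0x84, 0x3e, 0xde, 0xde, 0xa6, 0x83, 0x58, 0x58]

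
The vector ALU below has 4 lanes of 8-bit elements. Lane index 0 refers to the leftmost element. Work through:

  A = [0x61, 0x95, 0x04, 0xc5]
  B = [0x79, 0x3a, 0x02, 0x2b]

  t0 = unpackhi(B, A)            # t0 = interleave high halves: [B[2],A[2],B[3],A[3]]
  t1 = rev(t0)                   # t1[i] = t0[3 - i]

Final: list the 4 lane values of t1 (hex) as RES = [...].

t0 = [0x02, 0x04, 0x2b, 0xc5]
t1 = [0xc5, 0x2b, 0x04, 0x02]

RES = [ 0xc5  0x2b  0x04  0x02 ]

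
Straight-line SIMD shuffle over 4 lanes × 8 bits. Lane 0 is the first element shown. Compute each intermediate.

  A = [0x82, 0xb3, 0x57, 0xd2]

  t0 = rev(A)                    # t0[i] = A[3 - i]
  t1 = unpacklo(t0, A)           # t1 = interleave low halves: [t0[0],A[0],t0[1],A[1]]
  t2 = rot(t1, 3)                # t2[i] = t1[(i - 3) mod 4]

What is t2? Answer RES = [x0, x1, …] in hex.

→ t0 |d2|57|b3|82|
→ t1 |d2|82|57|b3|
→ t2 |82|57|b3|d2|

RES = [0x82, 0x57, 0xb3, 0xd2]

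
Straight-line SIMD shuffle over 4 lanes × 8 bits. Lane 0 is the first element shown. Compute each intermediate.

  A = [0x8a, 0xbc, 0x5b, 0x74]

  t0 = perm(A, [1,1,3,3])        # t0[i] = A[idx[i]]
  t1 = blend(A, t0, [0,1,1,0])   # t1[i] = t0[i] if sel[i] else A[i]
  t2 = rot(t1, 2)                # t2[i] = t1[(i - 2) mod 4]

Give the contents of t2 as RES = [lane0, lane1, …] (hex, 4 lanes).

RES = [ 0x74  0x74  0x8a  0xbc ]

  t0: bc bc 74 74
  t1: 8a bc 74 74
  t2: 74 74 8a bc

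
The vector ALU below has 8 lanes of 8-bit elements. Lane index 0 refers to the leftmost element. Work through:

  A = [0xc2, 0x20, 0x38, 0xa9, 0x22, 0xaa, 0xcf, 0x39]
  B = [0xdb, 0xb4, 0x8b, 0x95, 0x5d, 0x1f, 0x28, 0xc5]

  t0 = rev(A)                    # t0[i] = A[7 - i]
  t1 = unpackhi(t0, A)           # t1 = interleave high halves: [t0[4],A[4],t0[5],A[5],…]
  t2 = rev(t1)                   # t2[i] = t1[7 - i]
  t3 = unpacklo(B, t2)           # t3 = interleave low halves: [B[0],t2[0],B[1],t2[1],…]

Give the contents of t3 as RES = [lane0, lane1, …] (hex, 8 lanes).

RES = [0xdb, 0x39, 0xb4, 0xc2, 0x8b, 0xcf, 0x95, 0x20]

t0 = [0x39, 0xcf, 0xaa, 0x22, 0xa9, 0x38, 0x20, 0xc2]
t1 = [0xa9, 0x22, 0x38, 0xaa, 0x20, 0xcf, 0xc2, 0x39]
t2 = [0x39, 0xc2, 0xcf, 0x20, 0xaa, 0x38, 0x22, 0xa9]
t3 = [0xdb, 0x39, 0xb4, 0xc2, 0x8b, 0xcf, 0x95, 0x20]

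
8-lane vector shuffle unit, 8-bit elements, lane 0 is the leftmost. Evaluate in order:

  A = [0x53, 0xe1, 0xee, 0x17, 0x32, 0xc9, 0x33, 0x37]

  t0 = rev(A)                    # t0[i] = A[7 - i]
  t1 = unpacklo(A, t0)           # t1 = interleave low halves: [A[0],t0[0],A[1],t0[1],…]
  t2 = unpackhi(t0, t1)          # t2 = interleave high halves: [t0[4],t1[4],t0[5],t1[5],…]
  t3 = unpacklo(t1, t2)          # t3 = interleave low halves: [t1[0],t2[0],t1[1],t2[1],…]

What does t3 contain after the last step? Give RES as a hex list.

RES = [0x53, 0x17, 0x37, 0xee, 0xe1, 0xee, 0x33, 0xc9]

t0 = [0x37, 0x33, 0xc9, 0x32, 0x17, 0xee, 0xe1, 0x53]
t1 = [0x53, 0x37, 0xe1, 0x33, 0xee, 0xc9, 0x17, 0x32]
t2 = [0x17, 0xee, 0xee, 0xc9, 0xe1, 0x17, 0x53, 0x32]
t3 = [0x53, 0x17, 0x37, 0xee, 0xe1, 0xee, 0x33, 0xc9]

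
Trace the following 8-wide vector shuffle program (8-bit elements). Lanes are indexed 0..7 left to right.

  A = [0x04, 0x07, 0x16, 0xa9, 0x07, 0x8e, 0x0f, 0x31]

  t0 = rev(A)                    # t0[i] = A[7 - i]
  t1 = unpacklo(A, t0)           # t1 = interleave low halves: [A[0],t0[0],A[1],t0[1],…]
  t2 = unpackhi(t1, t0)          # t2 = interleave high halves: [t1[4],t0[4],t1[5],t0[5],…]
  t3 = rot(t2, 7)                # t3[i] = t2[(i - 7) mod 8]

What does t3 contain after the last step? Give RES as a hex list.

RES = [0xa9, 0x8e, 0x16, 0xa9, 0x07, 0x07, 0x04, 0x16]

  t0: 31 0f 8e 07 a9 16 07 04
  t1: 04 31 07 0f 16 8e a9 07
  t2: 16 a9 8e 16 a9 07 07 04
  t3: a9 8e 16 a9 07 07 04 16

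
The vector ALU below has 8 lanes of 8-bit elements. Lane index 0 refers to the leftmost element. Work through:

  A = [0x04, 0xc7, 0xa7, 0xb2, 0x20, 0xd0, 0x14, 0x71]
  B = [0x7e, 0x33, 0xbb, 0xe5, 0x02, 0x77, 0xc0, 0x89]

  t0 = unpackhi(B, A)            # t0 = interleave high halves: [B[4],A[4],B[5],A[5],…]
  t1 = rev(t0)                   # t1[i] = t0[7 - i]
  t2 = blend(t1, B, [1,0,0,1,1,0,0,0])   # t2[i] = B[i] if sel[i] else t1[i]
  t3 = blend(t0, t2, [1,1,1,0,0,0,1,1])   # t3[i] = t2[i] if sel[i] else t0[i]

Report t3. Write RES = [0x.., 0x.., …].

RES = [0x7e, 0x89, 0x14, 0xd0, 0xc0, 0x14, 0x20, 0x02]

→ t0 |02|20|77|d0|c0|14|89|71|
→ t1 |71|89|14|c0|d0|77|20|02|
→ t2 |7e|89|14|e5|02|77|20|02|
→ t3 |7e|89|14|d0|c0|14|20|02|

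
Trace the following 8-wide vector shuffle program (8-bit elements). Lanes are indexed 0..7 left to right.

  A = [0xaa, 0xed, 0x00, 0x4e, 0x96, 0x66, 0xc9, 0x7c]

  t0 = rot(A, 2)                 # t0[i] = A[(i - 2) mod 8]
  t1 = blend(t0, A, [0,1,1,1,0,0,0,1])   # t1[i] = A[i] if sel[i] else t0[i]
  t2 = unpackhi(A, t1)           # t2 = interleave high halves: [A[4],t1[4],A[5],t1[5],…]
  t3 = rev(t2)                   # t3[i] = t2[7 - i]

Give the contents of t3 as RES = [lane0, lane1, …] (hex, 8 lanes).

RES = [ 0x7c  0x7c  0x96  0xc9  0x4e  0x66  0x00  0x96 ]

→ t0 |c9|7c|aa|ed|00|4e|96|66|
→ t1 |c9|ed|00|4e|00|4e|96|7c|
→ t2 |96|00|66|4e|c9|96|7c|7c|
→ t3 |7c|7c|96|c9|4e|66|00|96|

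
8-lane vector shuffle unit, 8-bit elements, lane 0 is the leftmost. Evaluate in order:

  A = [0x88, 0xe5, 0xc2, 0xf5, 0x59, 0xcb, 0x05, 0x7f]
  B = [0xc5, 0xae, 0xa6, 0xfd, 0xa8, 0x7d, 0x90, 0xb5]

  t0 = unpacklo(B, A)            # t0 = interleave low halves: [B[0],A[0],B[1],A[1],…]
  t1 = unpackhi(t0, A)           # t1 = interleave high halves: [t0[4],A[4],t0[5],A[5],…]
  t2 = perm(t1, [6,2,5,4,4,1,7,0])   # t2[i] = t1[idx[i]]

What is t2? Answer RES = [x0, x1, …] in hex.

t0 = [0xc5, 0x88, 0xae, 0xe5, 0xa6, 0xc2, 0xfd, 0xf5]
t1 = [0xa6, 0x59, 0xc2, 0xcb, 0xfd, 0x05, 0xf5, 0x7f]
t2 = [0xf5, 0xc2, 0x05, 0xfd, 0xfd, 0x59, 0x7f, 0xa6]

RES = [0xf5, 0xc2, 0x05, 0xfd, 0xfd, 0x59, 0x7f, 0xa6]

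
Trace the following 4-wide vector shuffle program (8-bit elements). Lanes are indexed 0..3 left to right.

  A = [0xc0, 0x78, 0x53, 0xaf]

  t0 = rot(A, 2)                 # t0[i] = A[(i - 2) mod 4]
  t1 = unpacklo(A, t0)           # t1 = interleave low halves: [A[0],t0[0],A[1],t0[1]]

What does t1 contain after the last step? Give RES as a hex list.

t0 = [0x53, 0xaf, 0xc0, 0x78]
t1 = [0xc0, 0x53, 0x78, 0xaf]

RES = [0xc0, 0x53, 0x78, 0xaf]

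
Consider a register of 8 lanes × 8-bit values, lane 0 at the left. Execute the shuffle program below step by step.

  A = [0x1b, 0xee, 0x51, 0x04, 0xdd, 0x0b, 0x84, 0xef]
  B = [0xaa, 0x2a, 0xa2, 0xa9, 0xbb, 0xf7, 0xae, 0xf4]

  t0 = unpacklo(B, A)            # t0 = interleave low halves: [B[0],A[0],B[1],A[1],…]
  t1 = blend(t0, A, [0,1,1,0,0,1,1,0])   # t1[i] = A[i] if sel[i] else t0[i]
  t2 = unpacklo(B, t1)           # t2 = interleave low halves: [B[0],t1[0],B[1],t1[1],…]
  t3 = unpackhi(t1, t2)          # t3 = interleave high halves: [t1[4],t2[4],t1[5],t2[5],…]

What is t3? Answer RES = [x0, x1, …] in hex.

  t0: aa 1b 2a ee a2 51 a9 04
  t1: aa ee 51 ee a2 0b 84 04
  t2: aa aa 2a ee a2 51 a9 ee
  t3: a2 a2 0b 51 84 a9 04 ee

RES = [ 0xa2  0xa2  0x0b  0x51  0x84  0xa9  0x04  0xee ]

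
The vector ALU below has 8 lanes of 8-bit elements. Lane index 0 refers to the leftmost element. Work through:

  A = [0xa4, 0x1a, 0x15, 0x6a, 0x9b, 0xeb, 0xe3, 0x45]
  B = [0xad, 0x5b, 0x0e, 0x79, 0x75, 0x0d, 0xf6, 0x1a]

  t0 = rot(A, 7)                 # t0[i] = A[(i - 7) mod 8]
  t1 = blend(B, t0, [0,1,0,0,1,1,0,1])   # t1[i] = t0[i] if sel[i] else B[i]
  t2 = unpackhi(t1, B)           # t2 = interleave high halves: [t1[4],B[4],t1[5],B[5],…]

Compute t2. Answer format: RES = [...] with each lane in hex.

RES = [0xeb, 0x75, 0xe3, 0x0d, 0xf6, 0xf6, 0xa4, 0x1a]

t0 = [0x1a, 0x15, 0x6a, 0x9b, 0xeb, 0xe3, 0x45, 0xa4]
t1 = [0xad, 0x15, 0x0e, 0x79, 0xeb, 0xe3, 0xf6, 0xa4]
t2 = [0xeb, 0x75, 0xe3, 0x0d, 0xf6, 0xf6, 0xa4, 0x1a]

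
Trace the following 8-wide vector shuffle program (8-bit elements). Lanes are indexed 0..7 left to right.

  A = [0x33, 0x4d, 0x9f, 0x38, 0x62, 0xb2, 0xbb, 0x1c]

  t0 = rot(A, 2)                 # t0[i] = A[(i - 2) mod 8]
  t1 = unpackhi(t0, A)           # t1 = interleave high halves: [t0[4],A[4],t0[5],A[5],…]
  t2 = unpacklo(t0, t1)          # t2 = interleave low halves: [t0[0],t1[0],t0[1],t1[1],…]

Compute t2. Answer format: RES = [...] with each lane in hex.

→ t0 |bb|1c|33|4d|9f|38|62|b2|
→ t1 |9f|62|38|b2|62|bb|b2|1c|
→ t2 |bb|9f|1c|62|33|38|4d|b2|

RES = [0xbb, 0x9f, 0x1c, 0x62, 0x33, 0x38, 0x4d, 0xb2]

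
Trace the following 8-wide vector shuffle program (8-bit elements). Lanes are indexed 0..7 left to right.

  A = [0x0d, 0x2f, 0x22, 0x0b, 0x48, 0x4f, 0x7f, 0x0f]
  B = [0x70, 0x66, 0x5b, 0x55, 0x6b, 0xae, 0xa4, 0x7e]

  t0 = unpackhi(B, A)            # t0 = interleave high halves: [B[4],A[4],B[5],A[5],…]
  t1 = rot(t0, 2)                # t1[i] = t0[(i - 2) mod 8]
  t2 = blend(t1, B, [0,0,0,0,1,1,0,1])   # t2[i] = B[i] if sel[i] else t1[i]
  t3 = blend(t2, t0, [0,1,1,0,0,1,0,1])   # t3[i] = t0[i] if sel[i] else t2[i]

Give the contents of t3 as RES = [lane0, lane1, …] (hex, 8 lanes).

  t0: 6b 48 ae 4f a4 7f 7e 0f
  t1: 7e 0f 6b 48 ae 4f a4 7f
  t2: 7e 0f 6b 48 6b ae a4 7e
  t3: 7e 48 ae 48 6b 7f a4 0f

RES = [0x7e, 0x48, 0xae, 0x48, 0x6b, 0x7f, 0xa4, 0x0f]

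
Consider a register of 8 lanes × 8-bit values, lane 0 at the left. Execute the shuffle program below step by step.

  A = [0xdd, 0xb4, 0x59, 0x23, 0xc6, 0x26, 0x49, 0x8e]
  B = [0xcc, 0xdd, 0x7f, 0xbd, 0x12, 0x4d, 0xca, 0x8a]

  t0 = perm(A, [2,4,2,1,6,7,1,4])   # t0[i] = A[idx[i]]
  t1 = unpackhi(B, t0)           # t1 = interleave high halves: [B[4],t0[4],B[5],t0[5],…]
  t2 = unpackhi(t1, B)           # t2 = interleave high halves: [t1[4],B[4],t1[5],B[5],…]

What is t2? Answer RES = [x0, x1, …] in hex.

RES = [0xca, 0x12, 0xb4, 0x4d, 0x8a, 0xca, 0xc6, 0x8a]

→ t0 |59|c6|59|b4|49|8e|b4|c6|
→ t1 |12|49|4d|8e|ca|b4|8a|c6|
→ t2 |ca|12|b4|4d|8a|ca|c6|8a|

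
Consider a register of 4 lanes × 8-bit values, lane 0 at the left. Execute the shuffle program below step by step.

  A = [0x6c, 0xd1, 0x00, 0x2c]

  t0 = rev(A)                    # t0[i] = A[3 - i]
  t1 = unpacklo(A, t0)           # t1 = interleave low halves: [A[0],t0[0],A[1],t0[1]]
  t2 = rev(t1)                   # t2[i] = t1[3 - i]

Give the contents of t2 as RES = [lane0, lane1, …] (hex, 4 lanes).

  t0: 2c 00 d1 6c
  t1: 6c 2c d1 00
  t2: 00 d1 2c 6c

RES = [0x00, 0xd1, 0x2c, 0x6c]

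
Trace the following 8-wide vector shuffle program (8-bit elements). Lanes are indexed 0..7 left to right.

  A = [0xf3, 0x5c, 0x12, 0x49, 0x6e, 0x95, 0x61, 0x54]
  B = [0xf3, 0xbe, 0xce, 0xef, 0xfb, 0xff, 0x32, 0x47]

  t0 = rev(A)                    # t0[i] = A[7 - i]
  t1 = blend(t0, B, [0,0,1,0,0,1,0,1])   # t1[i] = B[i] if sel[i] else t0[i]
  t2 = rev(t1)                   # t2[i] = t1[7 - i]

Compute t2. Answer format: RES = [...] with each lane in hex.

t0 = [0x54, 0x61, 0x95, 0x6e, 0x49, 0x12, 0x5c, 0xf3]
t1 = [0x54, 0x61, 0xce, 0x6e, 0x49, 0xff, 0x5c, 0x47]
t2 = [0x47, 0x5c, 0xff, 0x49, 0x6e, 0xce, 0x61, 0x54]

RES = [ 0x47  0x5c  0xff  0x49  0x6e  0xce  0x61  0x54 ]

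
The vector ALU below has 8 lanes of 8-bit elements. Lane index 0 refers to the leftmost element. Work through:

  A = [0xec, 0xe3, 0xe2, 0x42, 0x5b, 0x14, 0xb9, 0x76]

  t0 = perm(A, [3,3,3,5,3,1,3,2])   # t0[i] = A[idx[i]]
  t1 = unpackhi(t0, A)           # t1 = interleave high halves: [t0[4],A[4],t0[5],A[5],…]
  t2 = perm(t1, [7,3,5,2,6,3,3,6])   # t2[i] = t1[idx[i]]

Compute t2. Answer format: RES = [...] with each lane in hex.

  t0: 42 42 42 14 42 e3 42 e2
  t1: 42 5b e3 14 42 b9 e2 76
  t2: 76 14 b9 e3 e2 14 14 e2

RES = [ 0x76  0x14  0xb9  0xe3  0xe2  0x14  0x14  0xe2 ]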